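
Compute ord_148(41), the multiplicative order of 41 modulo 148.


We want ord_148(41), the smallest k >= 1 with 41^k = 1 mod 148.
n = 148 = 2^2 * 37, phi(148) = 72; the order divides phi(n).
Divisors of 72: 1, 2, 3, 4, 6, 8, 9, 12, 18, 24, 36, 72
Repeated squaring mod 148: 41^1 = 41, 41^2 = 53, 41^4 = 145, 41^8 = 9, 41^16 = 81, 41^32 = 49, 41^64 = 33
Test divisors in increasing order:
  k=1: 41^1 = 41 mod 148
  k=2: 41^2 = 53 mod 148
  k=3: 41^3 = 53 * 41 = 101 mod 148
  k=4: 41^4 = 145 mod 148
  k=6: 41^6 = 145 * 53 = 137 mod 148
  k=8: 41^8 = 9 mod 148
  k=9: 41^9 = 9 * 41 = 73 mod 148
  k=12: 41^12 = 9 * 145 = 121 mod 148
  k=18: 41^18 = 81 * 53 = 1 mod 148  <- first divisor giving 1
Order = 18

18


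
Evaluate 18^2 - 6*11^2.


x^2 - d*y^2
= 18^2 - 6*11^2
= 324 - 726
= -402

-402


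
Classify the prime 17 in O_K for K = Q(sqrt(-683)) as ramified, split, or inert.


K = Q(sqrt(-683)). Since d mod 4 = 1, disc(K) = -683.
Check p | disc: -683 mod 17 = 14.
p does not divide disc. Compute Legendre symbol (d/p):
14^((17-1)/2) mod 17 = -1
(d/p) = -1, so p is inert: (p) stays prime with e=1, f=2, g=1.
Therefore p is inert.

inert


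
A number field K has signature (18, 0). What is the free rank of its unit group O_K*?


By Dirichlet's unit theorem:
rank = r1 + r2 - 1
= 18 + 0 - 1
= 17

17


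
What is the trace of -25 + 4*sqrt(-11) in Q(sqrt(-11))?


Tr(a + b*sqrt(d)) = (a + b*sqrt(d)) + (a - b*sqrt(d)) = 2a
= 2 * (-25)
= -50

-50


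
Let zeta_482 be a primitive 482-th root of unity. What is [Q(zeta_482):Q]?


The degree equals Euler's totient phi(482).
482 = 2 * 241
phi(482) = 240

240


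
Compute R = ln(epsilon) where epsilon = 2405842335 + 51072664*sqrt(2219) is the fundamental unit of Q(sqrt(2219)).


epsilon = 2405842335 + 51072664*sqrt(2219)
= 4.8117e+09
R = ln(4.8117e+09)
= 22.2943

22.2943


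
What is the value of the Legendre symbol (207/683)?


p = 683 is prime, so compute (207/683) with the reciprocity algorithm (Jacobi-symbol steps: pull out 2s via (2/n), flip via reciprocity, reduce):
  reciprocity: (207/683) -> -(683/207)
  reduce: (62/207)
  pull out 2: (2/207) = +1  (since 207 mod 8 = 7)
  reciprocity: (31/207) -> -(207/31)
  reduce: (21/31)
  reciprocity: (21/31) -> +(31/21)
  reduce: (10/21)
  pull out 2: (2/21) = -1  (since 21 mod 8 = 5)
  reciprocity: (5/21) -> +(21/5)
  reduce: (1/5)
  (1/5) = 1
Product of signs = -1
(207/683) = -1

-1


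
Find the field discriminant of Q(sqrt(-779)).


For K = Q(sqrt(d)) with d squarefree: disc(K) = d if d = 1 mod 4, and disc(K) = 4d if d = 2 or 3 mod 4.
Here d = -779, and d mod 4 = 1.
d = 1 mod 4 (O_K = Z[(1+sqrt(d))/2]), so disc(K) = d = -779

-779


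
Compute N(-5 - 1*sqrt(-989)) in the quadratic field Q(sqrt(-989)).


N(a + b*sqrt(d)) = a^2 - d*b^2
= (-5)^2 - (-989)*(-1)^2
= 25 + 989
= 1014

1014


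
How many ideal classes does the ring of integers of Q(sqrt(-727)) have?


K = Q(sqrt(-727)). d mod 4 = 1, so D = disc(K) = d = -727
h(K) equals the number of primitive reduced positive-definite forms (a, b, c) = a*x^2 + b*x*y + c*y^2 with b^2 - 4ac = D,
where reduced means |b| <= a <= c, with b >= 0 whenever |b| = a or a = c, and primitive means gcd(a, b, c) = 1.
Reduced forces 3a^2 <= |D| = 727, so 1 <= a <= 15; b must have the parity of D, and c = (b^2 - D)/(4a) must be an integer >= a.
Enumerate a = 1..15, b in [-a, a]:
  a=1: (1, 1, 182)  [1]
  a=2: (2, -1, 91), (2, 1, 91)  [2]
  a=3: none
  a=4: (4, -3, 46), (4, 3, 46)  [2]
  a=5..6: none
  a=7: (7, -1, 26), (7, 1, 26)  [2]
  a=8: (8, -3, 23), (8, 3, 23)  [2]
  a=9..12: none
  a=13: (13, -1, 14), (13, 1, 14)  [2]
  a=14: (14, -13, 16), (14, 13, 16)  [2]
  a=15: none
Total reduced forms: 1 + 2 + 2 + 2 + 2 + 2 + 2 = 13
h = 13

13


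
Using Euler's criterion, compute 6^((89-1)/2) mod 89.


p = 89 is prime and the exponent is (p-1)/2 = 44, so by Euler's criterion 6^44 = (6/89) = +1 or -1 mod 89.
Compute by square-and-multiply:
  44 = 32 + 8 + 4 (binary 101100)
  Repeated squaring mod 89: 6^1 = 6, 6^2 = 36, 6^4 = 50, 6^8 = 8, 6^16 = 64, 6^32 = 2
  6^44 = 6^32 * 6^8 * 6^4 = 2 * 8 * 50 mod 89
    2 * 8 = 16 = 16 mod 89
    16 * 50 = 800 = 88 mod 89
  6^44 = 88 mod 89
Result 88 = p - 1 = -1 mod 89: 6 is a quadratic non-residue mod 89. As a residue in [0, p-1] the value is 88.
6^44 mod 89 = 88

88


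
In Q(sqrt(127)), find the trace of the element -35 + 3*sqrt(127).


Tr(a + b*sqrt(d)) = (a + b*sqrt(d)) + (a - b*sqrt(d)) = 2a
= 2 * (-35)
= -70

-70


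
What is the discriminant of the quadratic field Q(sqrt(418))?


For K = Q(sqrt(d)) with d squarefree: disc(K) = d if d = 1 mod 4, and disc(K) = 4d if d = 2 or 3 mod 4.
Here d = 418, and d mod 4 = 2.
d = 2 mod 4, not 1 (O_K = Z[sqrt(d)]), so disc(K) = 4d = 4 * (418) = 1672

1672


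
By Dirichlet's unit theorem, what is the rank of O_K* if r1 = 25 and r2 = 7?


By Dirichlet's unit theorem:
rank = r1 + r2 - 1
= 25 + 7 - 1
= 31

31


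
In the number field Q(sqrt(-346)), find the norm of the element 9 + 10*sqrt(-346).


N(a + b*sqrt(d)) = a^2 - d*b^2
= (9)^2 - (-346)*(10)^2
= 81 + 34600
= 34681

34681


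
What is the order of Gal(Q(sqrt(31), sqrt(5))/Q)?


The 2 square roots of distinct primes are multiplicatively independent over Q,
so [K:Q] = 2^2 and Gal(K/Q) is isomorphic to (Z/2Z)^2.
|Gal| = 2^2 = 4

4


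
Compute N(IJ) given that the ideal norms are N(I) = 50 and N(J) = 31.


N(IJ) = N(I) * N(J)
= 50 * 31
= 1550

1550


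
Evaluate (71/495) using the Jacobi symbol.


Compute (71/495) via quadratic reciprocity:
  reciprocity: (71/495) -> -(495/71)
  reduce: (69/71)
  reciprocity: (69/71) -> +(71/69)
  reduce: (2/69)
  pull out 2: (2/69) = -1  (since 69 mod 8 = 5)
  (1/69) = 1
Product of signs = 1

1


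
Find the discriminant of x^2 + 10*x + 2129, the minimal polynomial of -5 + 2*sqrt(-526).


The element -5 + 2*sqrt(-526) has minimal polynomial:
x^2 + 10*x + 2129
Discriminant = (10)^2 - 4*(2129)
= 100 - 8516
= -8416

-8416


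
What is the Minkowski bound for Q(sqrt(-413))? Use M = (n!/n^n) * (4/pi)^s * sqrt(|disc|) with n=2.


d = -413, d mod 4 = 3, so disc(K) = 4d = -1652; |disc(K)| = 1652
Imaginary quadratic field, so n = 2, s = r2 = 1, r1 = 0
M = (n!/n^n) * (4/pi)^s * sqrt(|disc(K)|) = (2!/2^2) * (4/pi)^1 * sqrt(1652)
= 0.5 * 1.273240 * 40.644803
= 25.8753

25.8753


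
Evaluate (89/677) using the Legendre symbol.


p = 677 is prime, so compute (89/677) with the reciprocity algorithm (Jacobi-symbol steps: pull out 2s via (2/n), flip via reciprocity, reduce):
  reciprocity: (89/677) -> +(677/89)
  reduce: (54/89)
  pull out 2: (2/89) = +1  (since 89 mod 8 = 1)
  reciprocity: (27/89) -> +(89/27)
  reduce: (8/27)
  pull out 2: (2/27) = -1  (since 27 mod 8 = 3)
  pull out 2: (2/27) = -1  (since 27 mod 8 = 3)
  pull out 2: (2/27) = -1  (since 27 mod 8 = 3)
  (1/27) = 1
Product of signs = -1
(89/677) = -1

-1


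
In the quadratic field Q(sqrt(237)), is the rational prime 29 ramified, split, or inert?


K = Q(sqrt(237)). Since d mod 4 = 1, disc(K) = 237.
Check p | disc: 237 mod 29 = 5.
p does not divide disc. Compute Legendre symbol (d/p):
5^((29-1)/2) mod 29 = 1
(d/p) = 1, so p splits: (p) = P*P' with e=1, f=1, g=2.
Therefore p is split.

split


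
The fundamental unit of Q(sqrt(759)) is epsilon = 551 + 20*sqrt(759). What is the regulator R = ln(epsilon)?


epsilon = 551 + 20*sqrt(759)
= 1101.9991
R = ln(1101.9991)
= 7.0049

7.0049


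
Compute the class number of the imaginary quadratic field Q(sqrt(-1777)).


K = Q(sqrt(-1777)). d mod 4 = 3, so D = disc(K) = 4d = -7108
h(K) equals the number of primitive reduced positive-definite forms (a, b, c) = a*x^2 + b*x*y + c*y^2 with b^2 - 4ac = D,
where reduced means |b| <= a <= c, with b >= 0 whenever |b| = a or a = c, and primitive means gcd(a, b, c) = 1.
Reduced forces 3a^2 <= |D| = 7108, so 1 <= a <= 48; b must have the parity of D, and c = (b^2 - D)/(4a) must be an integer >= a.
Enumerate a = 1..48, b in [-a, a]:
  a=1: (1, 0, 1777)  [1]
  a=2: (2, 2, 889)  [1]
  a=3..6: none
  a=7: (7, -2, 254), (7, 2, 254)  [2]
  a=8..10: none
  a=11: (11, -8, 163), (11, 8, 163)  [2]
  a=12: none
  a=13: (13, -4, 137), (13, 4, 137)  [2]
  a=14: (14, -2, 127), (14, 2, 127)  [2]
  a=15..16: none
  a=17: (17, -10, 106), (17, 10, 106)  [2]
  a=18: none
  a=19: (19, -6, 94), (19, 6, 94)  [2]
  a=20..21: none
  a=22: (22, -14, 83), (22, 14, 83)  [2]
  a=23..25: none
  a=26: (26, -22, 73), (26, 22, 73)  [2]
  a=27..33: none
  a=34: (34, -10, 53), (34, 10, 53)  [2]
  a=35..36: none
  a=37: (37, -12, 49), (37, 12, 49)  [2]
  a=38: (38, -6, 47), (38, 6, 47)  [2]
  a=39..48: none
Total reduced forms: 1 + 1 + 2 + 2 + 2 + 2 + 2 + 2 + 2 + 2 + 2 + 2 + 2 = 24
h = 24

24


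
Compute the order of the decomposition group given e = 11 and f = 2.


|D_P| = e * f
= 11 * 2
= 22

22


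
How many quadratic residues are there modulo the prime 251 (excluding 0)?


For prime p, the number of non-zero quadratic residues is (p-1)/2.
= (251-1)/2
= 125

125


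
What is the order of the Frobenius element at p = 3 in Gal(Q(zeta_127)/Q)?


The Frobenius at p in Gal(Q(zeta_n)/Q) = (Z/nZ)* is the class of p, so its order is ord_127(3), the smallest k >= 1 with 3^k = 1 mod 127.
n = 127 = 127, phi(127) = 126; the order divides phi(n).
Divisors of 126: 1, 2, 3, 6, 7, 9, 14, 18, 21, 42, 63, 126
Repeated squaring mod 127: 3^1 = 3, 3^2 = 9, 3^4 = 81, 3^8 = 84, 3^16 = 71, 3^32 = 88, 3^64 = 124
Test divisors in increasing order:
  k=1: 3^1 = 3 mod 127
  k=2: 3^2 = 9 mod 127
  k=3: 3^3 = 9 * 3 = 27 mod 127
  k=6: 3^6 = 81 * 9 = 94 mod 127
  k=7: 3^7 = 81 * 9 * 3 = 28 mod 127
  k=9: 3^9 = 84 * 3 = 125 mod 127
  k=14: 3^14 = 84 * 81 * 9 = 22 mod 127
  k=18: 3^18 = 71 * 9 = 4 mod 127
  k=21: 3^21 = 71 * 81 * 3 = 108 mod 127
  k=42: 3^42 = 88 * 84 * 9 = 107 mod 127
  k=63: 3^63 = 88 * 71 * 84 * 81 * 9 * 3 = 126 mod 127
  k=126: 3^126 = 124 * 88 * 71 * 84 * 81 * 9 = 1 mod 127  <- first divisor giving 1
Order = 126

126


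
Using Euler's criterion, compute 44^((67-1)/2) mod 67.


p = 67 is prime and the exponent is (p-1)/2 = 33, so by Euler's criterion 44^33 = (44/67) = +1 or -1 mod 67.
Compute by square-and-multiply:
  33 = 32 + 1 (binary 100001)
  Repeated squaring mod 67: 44^1 = 44, 44^2 = 60, 44^4 = 49, 44^8 = 56, 44^16 = 54, 44^32 = 35
  44^33 = 44^32 * 44^1 = 35 * 44 mod 67
    35 * 44 = 1540 = 66 mod 67
  44^33 = 66 mod 67
Result 66 = p - 1 = -1 mod 67: 44 is a quadratic non-residue mod 67. As a residue in [0, p-1] the value is 66.
44^33 mod 67 = 66

66


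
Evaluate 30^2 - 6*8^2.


x^2 - d*y^2
= 30^2 - 6*8^2
= 900 - 384
= 516

516


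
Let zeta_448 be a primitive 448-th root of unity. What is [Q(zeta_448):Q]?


The degree equals Euler's totient phi(448).
448 = 2^6 * 7
phi(448) = 192

192


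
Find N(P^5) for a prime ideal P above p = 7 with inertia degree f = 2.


N(P^a) = p^(a*f)
= 7^(5*2)
= 7^10
= 282475249

282475249


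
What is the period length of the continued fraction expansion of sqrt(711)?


Run the CF algorithm for sqrt(711).
a_0 = floor(sqrt(711)) = 26; set m_0=0, q_0=1.
Recurrence: m' = q*a - m,  q' = (d - m'^2)/q,  a' = floor((a_0 + m')/q').
  step 1: m=26, q=35, a=1
  step 2: m=9, q=18, a=1
  step 3: m=9, q=35, a=1
  step 4: m=26, q=1, a=52
a_4 = 2*a_0 = 52, so the period closes here.
sqrt(711) = [26; 1, 1, 1, 52]
Period length = 4

4


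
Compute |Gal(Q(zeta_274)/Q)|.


|Gal(Q(zeta_274)/Q)| = phi(274)
= 136

136


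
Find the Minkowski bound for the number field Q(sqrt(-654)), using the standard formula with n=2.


d = -654, d mod 4 = 2, so disc(K) = 4d = -2616; |disc(K)| = 2616
Imaginary quadratic field, so n = 2, s = r2 = 1, r1 = 0
M = (n!/n^n) * (4/pi)^s * sqrt(|disc(K)|) = (2!/2^2) * (4/pi)^1 * sqrt(2616)
= 0.5 * 1.273240 * 51.146847
= 32.5611

32.5611


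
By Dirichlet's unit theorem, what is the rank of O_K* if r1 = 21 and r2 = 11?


By Dirichlet's unit theorem:
rank = r1 + r2 - 1
= 21 + 11 - 1
= 31

31


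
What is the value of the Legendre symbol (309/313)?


p = 313 is prime, so compute (309/313) with the reciprocity algorithm (Jacobi-symbol steps: pull out 2s via (2/n), flip via reciprocity, reduce):
  reciprocity: (309/313) -> +(313/309)
  reduce: (4/309)
  pull out 2: (2/309) = -1  (since 309 mod 8 = 5)
  pull out 2: (2/309) = -1  (since 309 mod 8 = 5)
  (1/309) = 1
Product of signs = 1
(309/313) = 1

1


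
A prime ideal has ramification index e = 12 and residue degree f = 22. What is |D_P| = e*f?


|D_P| = e * f
= 12 * 22
= 264

264


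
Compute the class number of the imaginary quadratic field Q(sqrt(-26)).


K = Q(sqrt(-26)). d mod 4 = 2, so D = disc(K) = 4d = -104
h(K) equals the number of primitive reduced positive-definite forms (a, b, c) = a*x^2 + b*x*y + c*y^2 with b^2 - 4ac = D,
where reduced means |b| <= a <= c, with b >= 0 whenever |b| = a or a = c, and primitive means gcd(a, b, c) = 1.
Reduced forces 3a^2 <= |D| = 104, so 1 <= a <= 5; b must have the parity of D, and c = (b^2 - D)/(4a) must be an integer >= a.
Enumerate a = 1..5, b in [-a, a]:
  a=1: (1, 0, 26)  [1]
  a=2: (2, 0, 13)  [1]
  a=3: (3, -2, 9), (3, 2, 9)  [2]
  a=4: none
  a=5: (5, -4, 6), (5, 4, 6)  [2]
Total reduced forms: 1 + 1 + 2 + 2 = 6
h = 6

6


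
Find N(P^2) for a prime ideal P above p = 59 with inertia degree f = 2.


N(P^a) = p^(a*f)
= 59^(2*2)
= 59^4
= 12117361

12117361


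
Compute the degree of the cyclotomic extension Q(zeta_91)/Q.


The degree equals Euler's totient phi(91).
91 = 7 * 13
phi(91) = 72

72


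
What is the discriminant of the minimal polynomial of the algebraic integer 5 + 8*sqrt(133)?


The element 5 + 8*sqrt(133) has minimal polynomial:
x^2 - 10*x - 8487
Discriminant = (-10)^2 - 4*(-8487)
= 100 + 33948
= 34048

34048


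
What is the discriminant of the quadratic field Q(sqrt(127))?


For K = Q(sqrt(d)) with d squarefree: disc(K) = d if d = 1 mod 4, and disc(K) = 4d if d = 2 or 3 mod 4.
Here d = 127, and d mod 4 = 3.
d = 3 mod 4, not 1 (O_K = Z[sqrt(d)]), so disc(K) = 4d = 4 * (127) = 508

508


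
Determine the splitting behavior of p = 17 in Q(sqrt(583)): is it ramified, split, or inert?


K = Q(sqrt(583)). Since d mod 4 = 3, disc(K) = 2332.
Check p | disc: 2332 mod 17 = 3.
p does not divide disc. Compute Legendre symbol (d/p):
5^((17-1)/2) mod 17 = -1
(d/p) = -1, so p is inert: (p) stays prime with e=1, f=2, g=1.
Therefore p is inert.

inert


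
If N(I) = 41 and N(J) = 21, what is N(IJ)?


N(IJ) = N(I) * N(J)
= 41 * 21
= 861

861


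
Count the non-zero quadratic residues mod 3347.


For prime p, the number of non-zero quadratic residues is (p-1)/2.
= (3347-1)/2
= 1673

1673


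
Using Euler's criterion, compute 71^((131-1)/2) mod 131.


p = 131 is prime and the exponent is (p-1)/2 = 65, so by Euler's criterion 71^65 = (71/131) = +1 or -1 mod 131.
Compute by square-and-multiply:
  65 = 64 + 1 (binary 1000001)
  Repeated squaring mod 131: 71^1 = 71, 71^2 = 63, 71^4 = 39, 71^8 = 80, 71^16 = 112, 71^32 = 99, 71^64 = 107
  71^65 = 71^64 * 71^1 = 107 * 71 mod 131
    107 * 71 = 7597 = 130 mod 131
  71^65 = 130 mod 131
Result 130 = p - 1 = -1 mod 131: 71 is a quadratic non-residue mod 131. As a residue in [0, p-1] the value is 130.
71^65 mod 131 = 130

130


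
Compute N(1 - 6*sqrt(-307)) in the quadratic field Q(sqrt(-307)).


N(a + b*sqrt(d)) = a^2 - d*b^2
= (1)^2 - (-307)*(-6)^2
= 1 + 11052
= 11053

11053


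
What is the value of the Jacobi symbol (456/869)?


Compute (456/869) via quadratic reciprocity:
  pull out 2: (2/869) = -1  (since 869 mod 8 = 5)
  pull out 2: (2/869) = -1  (since 869 mod 8 = 5)
  pull out 2: (2/869) = -1  (since 869 mod 8 = 5)
  reciprocity: (57/869) -> +(869/57)
  reduce: (14/57)
  pull out 2: (2/57) = +1  (since 57 mod 8 = 1)
  reciprocity: (7/57) -> +(57/7)
  reduce: (1/7)
  (1/7) = 1
Product of signs = -1

-1


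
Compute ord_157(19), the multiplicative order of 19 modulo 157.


We want ord_157(19), the smallest k >= 1 with 19^k = 1 mod 157.
n = 157 = 157, phi(157) = 156; the order divides phi(n).
Divisors of 156: 1, 2, 3, 4, 6, 12, 13, 26, 39, 52, 78, 156
Repeated squaring mod 157: 19^1 = 19, 19^2 = 47, 19^4 = 11, 19^8 = 121, 19^16 = 40, 19^32 = 30, 19^64 = 115, 19^128 = 37
Test divisors in increasing order:
  k=1: 19^1 = 19 mod 157
  k=2: 19^2 = 47 mod 157
  k=3: 19^3 = 47 * 19 = 108 mod 157
  k=4: 19^4 = 11 mod 157
  k=6: 19^6 = 11 * 47 = 46 mod 157
  k=12: 19^12 = 121 * 11 = 75 mod 157
  k=13: 19^13 = 121 * 11 * 19 = 12 mod 157
  k=26: 19^26 = 40 * 121 * 47 = 144 mod 157
  k=39: 19^39 = 30 * 11 * 47 * 19 = 1 mod 157  <- first divisor giving 1
Order = 39

39


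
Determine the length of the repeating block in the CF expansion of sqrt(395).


Run the CF algorithm for sqrt(395).
a_0 = floor(sqrt(395)) = 19; set m_0=0, q_0=1.
Recurrence: m' = q*a - m,  q' = (d - m'^2)/q,  a' = floor((a_0 + m')/q').
  step 1: m=19, q=34, a=1
  step 2: m=15, q=5, a=6
  step 3: m=15, q=34, a=1
  step 4: m=19, q=1, a=38
a_4 = 2*a_0 = 38, so the period closes here.
sqrt(395) = [19; 1, 6, 1, 38]
Period length = 4

4


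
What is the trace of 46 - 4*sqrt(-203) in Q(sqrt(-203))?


Tr(a + b*sqrt(d)) = (a + b*sqrt(d)) + (a - b*sqrt(d)) = 2a
= 2 * (46)
= 92

92


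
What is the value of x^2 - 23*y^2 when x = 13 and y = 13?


x^2 - d*y^2
= 13^2 - 23*13^2
= 169 - 3887
= -3718

-3718


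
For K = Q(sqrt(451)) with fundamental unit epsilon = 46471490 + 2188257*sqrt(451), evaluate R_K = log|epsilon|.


epsilon = 46471490 + 2188257*sqrt(451)
= 9.2943e+07
R = ln(9.2943e+07)
= 18.3475

18.3475


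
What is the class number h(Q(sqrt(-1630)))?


K = Q(sqrt(-1630)). d mod 4 = 2, so D = disc(K) = 4d = -6520
h(K) equals the number of primitive reduced positive-definite forms (a, b, c) = a*x^2 + b*x*y + c*y^2 with b^2 - 4ac = D,
where reduced means |b| <= a <= c, with b >= 0 whenever |b| = a or a = c, and primitive means gcd(a, b, c) = 1.
Reduced forces 3a^2 <= |D| = 6520, so 1 <= a <= 46; b must have the parity of D, and c = (b^2 - D)/(4a) must be an integer >= a.
Enumerate a = 1..46, b in [-a, a]:
  a=1: (1, 0, 1630)  [1]
  a=2: (2, 0, 815)  [1]
  a=3..4: none
  a=5: (5, 0, 326)  [1]
  a=6: none
  a=7: (7, -2, 233), (7, 2, 233)  [2]
  a=8..9: none
  a=10: (10, 0, 163)  [1]
  a=11: (11, -6, 149), (11, 6, 149)  [2]
  a=12..13: none
  a=14: (14, -12, 119), (14, 12, 119)  [2]
  a=15..16: none
  a=17: (17, -12, 98), (17, 12, 98)  [2]
  a=18: none
  a=19: (19, -4, 86), (19, 4, 86)  [2]
  a=20..21: none
  a=22: (22, -16, 77), (22, 16, 77)  [2]
  a=23: (23, -14, 73), (23, 14, 73)  [2]
  a=24..28: none
  a=29: (29, -18, 59), (29, 18, 59)  [2]
  a=30..33: none
  a=34: (34, -12, 49), (34, 12, 49)  [2]
  a=35: (35, -30, 53), (35, 30, 53)  [2]
  a=36..37: none
  a=38: (38, -4, 43), (38, 4, 43)  [2]
  a=39..40: none
  a=41: (41, -32, 46), (41, 32, 46)  [2]
  a=42..46: none
Total reduced forms: 1 + 1 + 1 + 2 + 1 + 2 + 2 + 2 + 2 + 2 + 2 + 2 + 2 + 2 + 2 + 2 = 28
h = 28

28


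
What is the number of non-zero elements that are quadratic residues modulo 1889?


For prime p, the number of non-zero quadratic residues is (p-1)/2.
= (1889-1)/2
= 944

944


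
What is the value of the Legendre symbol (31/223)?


p = 223 is prime, so compute (31/223) with the reciprocity algorithm (Jacobi-symbol steps: pull out 2s via (2/n), flip via reciprocity, reduce):
  reciprocity: (31/223) -> -(223/31)
  reduce: (6/31)
  pull out 2: (2/31) = +1  (since 31 mod 8 = 7)
  reciprocity: (3/31) -> -(31/3)
  reduce: (1/3)
  (1/3) = 1
Product of signs = 1
(31/223) = 1

1


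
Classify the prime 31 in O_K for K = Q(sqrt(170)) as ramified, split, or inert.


K = Q(sqrt(170)). Since d mod 4 = 2, disc(K) = 680.
Check p | disc: 680 mod 31 = 29.
p does not divide disc. Compute Legendre symbol (d/p):
15^((31-1)/2) mod 31 = -1
(d/p) = -1, so p is inert: (p) stays prime with e=1, f=2, g=1.
Therefore p is inert.

inert


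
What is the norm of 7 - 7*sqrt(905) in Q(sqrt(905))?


N(a + b*sqrt(d)) = a^2 - d*b^2
= (7)^2 - (905)*(-7)^2
= 49 - 44345
= -44296

-44296


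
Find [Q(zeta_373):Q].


The degree equals Euler's totient phi(373).
373 = 373
phi(373) = 372

372


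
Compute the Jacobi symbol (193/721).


Compute (193/721) via quadratic reciprocity:
  reciprocity: (193/721) -> +(721/193)
  reduce: (142/193)
  pull out 2: (2/193) = +1  (since 193 mod 8 = 1)
  reciprocity: (71/193) -> +(193/71)
  reduce: (51/71)
  reciprocity: (51/71) -> -(71/51)
  reduce: (20/51)
  pull out 2: (2/51) = -1  (since 51 mod 8 = 3)
  pull out 2: (2/51) = -1  (since 51 mod 8 = 3)
  reciprocity: (5/51) -> +(51/5)
  reduce: (1/5)
  (1/5) = 1
Product of signs = -1

-1


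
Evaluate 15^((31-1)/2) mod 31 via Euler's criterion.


p = 31 is prime and the exponent is (p-1)/2 = 15, so by Euler's criterion 15^15 = (15/31) = +1 or -1 mod 31.
Compute by square-and-multiply:
  15 = 8 + 4 + 2 + 1 (binary 1111)
  Repeated squaring mod 31: 15^1 = 15, 15^2 = 8, 15^4 = 2, 15^8 = 4
  15^15 = 15^8 * 15^4 * 15^2 * 15^1 = 4 * 2 * 8 * 15 mod 31
    4 * 2 = 8 = 8 mod 31
    8 * 8 = 64 = 2 mod 31
    2 * 15 = 30 = 30 mod 31
  15^15 = 30 mod 31
Result 30 = p - 1 = -1 mod 31: 15 is a quadratic non-residue mod 31. As a residue in [0, p-1] the value is 30.
15^15 mod 31 = 30

30


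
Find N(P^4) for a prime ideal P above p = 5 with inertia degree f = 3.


N(P^a) = p^(a*f)
= 5^(4*3)
= 5^12
= 244140625

244140625


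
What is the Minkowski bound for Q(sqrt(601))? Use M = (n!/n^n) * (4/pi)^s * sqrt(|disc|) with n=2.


d = 601, d mod 4 = 1, so disc(K) = d = 601; |disc(K)| = 601
Real quadratic field, so n = 2, s = r2 = 0, r1 = 2
M = (n!/n^n) * (4/pi)^s * sqrt(|disc(K)|) = (2!/2^2) * (4/pi)^0 * sqrt(601)
= 0.5 * 1.000000 * 24.515301
= 12.2577

12.2577


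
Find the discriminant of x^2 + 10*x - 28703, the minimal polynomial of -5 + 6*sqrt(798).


The element -5 + 6*sqrt(798) has minimal polynomial:
x^2 + 10*x - 28703
Discriminant = (10)^2 - 4*(-28703)
= 100 + 114812
= 114912

114912


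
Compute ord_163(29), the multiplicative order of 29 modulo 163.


We want ord_163(29), the smallest k >= 1 with 29^k = 1 mod 163.
n = 163 = 163, phi(163) = 162; the order divides phi(n).
Divisors of 162: 1, 2, 3, 6, 9, 18, 27, 54, 81, 162
Repeated squaring mod 163: 29^1 = 29, 29^2 = 26, 29^4 = 24, 29^8 = 87, 29^16 = 71, 29^32 = 151, 29^64 = 144, 29^128 = 35
Test divisors in increasing order:
  k=1: 29^1 = 29 mod 163
  k=2: 29^2 = 26 mod 163
  k=3: 29^3 = 26 * 29 = 102 mod 163
  k=6: 29^6 = 24 * 26 = 135 mod 163
  k=9: 29^9 = 87 * 29 = 78 mod 163
  k=18: 29^18 = 71 * 26 = 53 mod 163
  k=27: 29^27 = 71 * 87 * 26 * 29 = 59 mod 163
  k=54: 29^54 = 151 * 71 * 24 * 26 = 58 mod 163
  k=81: 29^81 = 144 * 71 * 29 = 162 mod 163
  k=162: 29^162 = 35 * 151 * 26 = 1 mod 163  <- first divisor giving 1
Order = 162

162


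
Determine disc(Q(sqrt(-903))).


For K = Q(sqrt(d)) with d squarefree: disc(K) = d if d = 1 mod 4, and disc(K) = 4d if d = 2 or 3 mod 4.
Here d = -903, and d mod 4 = 1.
d = 1 mod 4 (O_K = Z[(1+sqrt(d))/2]), so disc(K) = d = -903

-903


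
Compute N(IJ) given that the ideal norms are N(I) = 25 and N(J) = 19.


N(IJ) = N(I) * N(J)
= 25 * 19
= 475

475


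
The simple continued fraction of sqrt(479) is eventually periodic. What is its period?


Run the CF algorithm for sqrt(479).
a_0 = floor(sqrt(479)) = 21; set m_0=0, q_0=1.
Recurrence: m' = q*a - m,  q' = (d - m'^2)/q,  a' = floor((a_0 + m')/q').
  step 1: m=21, q=38, a=1
  step 2: m=17, q=5, a=7
  step 3: m=18, q=31, a=1
  step 4: m=13, q=10, a=3
  step 5: m=17, q=19, a=2
  step 6: m=21, q=2, a=21
  step 7: m=21, q=19, a=2
  step 8: m=17, q=10, a=3
  step 9: m=13, q=31, a=1
  step 10: m=18, q=5, a=7
  step 11: m=17, q=38, a=1
  step 12: m=21, q=1, a=42
a_12 = 2*a_0 = 42, so the period closes here.
sqrt(479) = [21; 1, 7, 1, 3, 2, 21, 2, 3, 1, 7, 1, 42]
Period length = 12

12


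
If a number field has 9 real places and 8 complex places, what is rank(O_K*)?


By Dirichlet's unit theorem:
rank = r1 + r2 - 1
= 9 + 8 - 1
= 16

16


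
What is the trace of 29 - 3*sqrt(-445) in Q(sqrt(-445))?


Tr(a + b*sqrt(d)) = (a + b*sqrt(d)) + (a - b*sqrt(d)) = 2a
= 2 * (29)
= 58

58


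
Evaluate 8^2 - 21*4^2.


x^2 - d*y^2
= 8^2 - 21*4^2
= 64 - 336
= -272

-272


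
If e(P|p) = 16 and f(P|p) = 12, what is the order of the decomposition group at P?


|D_P| = e * f
= 16 * 12
= 192

192


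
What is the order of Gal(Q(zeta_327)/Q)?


|Gal(Q(zeta_327)/Q)| = phi(327)
= 216

216


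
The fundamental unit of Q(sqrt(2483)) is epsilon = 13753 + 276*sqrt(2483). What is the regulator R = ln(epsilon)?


epsilon = 13753 + 276*sqrt(2483)
= 27506.0000
R = ln(27506.0000)
= 10.2222

10.2222


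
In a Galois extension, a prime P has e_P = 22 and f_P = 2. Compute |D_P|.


|D_P| = e * f
= 22 * 2
= 44

44


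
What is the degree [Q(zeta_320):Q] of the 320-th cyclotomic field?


The degree equals Euler's totient phi(320).
320 = 2^6 * 5
phi(320) = 128

128


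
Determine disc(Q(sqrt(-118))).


For K = Q(sqrt(d)) with d squarefree: disc(K) = d if d = 1 mod 4, and disc(K) = 4d if d = 2 or 3 mod 4.
Here d = -118, and d mod 4 = 2.
d = 2 mod 4, not 1 (O_K = Z[sqrt(d)]), so disc(K) = 4d = 4 * (-118) = -472

-472


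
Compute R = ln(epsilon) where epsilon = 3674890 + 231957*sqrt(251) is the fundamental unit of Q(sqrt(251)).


epsilon = 3674890 + 231957*sqrt(251)
= 7.3498e+06
R = ln(7.3498e+06)
= 15.8102

15.8102


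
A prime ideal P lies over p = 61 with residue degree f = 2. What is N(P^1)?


N(P^a) = p^(a*f)
= 61^(1*2)
= 61^2
= 3721

3721


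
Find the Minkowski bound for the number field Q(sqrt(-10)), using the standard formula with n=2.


d = -10, d mod 4 = 2, so disc(K) = 4d = -40; |disc(K)| = 40
Imaginary quadratic field, so n = 2, s = r2 = 1, r1 = 0
M = (n!/n^n) * (4/pi)^s * sqrt(|disc(K)|) = (2!/2^2) * (4/pi)^1 * sqrt(40)
= 0.5 * 1.273240 * 6.324555
= 4.0263

4.0263


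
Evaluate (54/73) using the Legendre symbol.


p = 73 is prime, so compute (54/73) with the reciprocity algorithm (Jacobi-symbol steps: pull out 2s via (2/n), flip via reciprocity, reduce):
  pull out 2: (2/73) = +1  (since 73 mod 8 = 1)
  reciprocity: (27/73) -> +(73/27)
  reduce: (19/27)
  reciprocity: (19/27) -> -(27/19)
  reduce: (8/19)
  pull out 2: (2/19) = -1  (since 19 mod 8 = 3)
  pull out 2: (2/19) = -1  (since 19 mod 8 = 3)
  pull out 2: (2/19) = -1  (since 19 mod 8 = 3)
  (1/19) = 1
Product of signs = 1
(54/73) = 1

1


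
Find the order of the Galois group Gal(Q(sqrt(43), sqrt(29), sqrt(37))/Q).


The 3 square roots of distinct primes are multiplicatively independent over Q,
so [K:Q] = 2^3 and Gal(K/Q) is isomorphic to (Z/2Z)^3.
|Gal| = 2^3 = 8

8


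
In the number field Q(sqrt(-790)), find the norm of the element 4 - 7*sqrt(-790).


N(a + b*sqrt(d)) = a^2 - d*b^2
= (4)^2 - (-790)*(-7)^2
= 16 + 38710
= 38726

38726


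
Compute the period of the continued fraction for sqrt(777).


Run the CF algorithm for sqrt(777).
a_0 = floor(sqrt(777)) = 27; set m_0=0, q_0=1.
Recurrence: m' = q*a - m,  q' = (d - m'^2)/q,  a' = floor((a_0 + m')/q').
  step 1: m=27, q=48, a=1
  step 2: m=21, q=7, a=6
  step 3: m=21, q=48, a=1
  step 4: m=27, q=1, a=54
a_4 = 2*a_0 = 54, so the period closes here.
sqrt(777) = [27; 1, 6, 1, 54]
Period length = 4

4


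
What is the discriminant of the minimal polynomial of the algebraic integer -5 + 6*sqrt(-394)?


The element -5 + 6*sqrt(-394) has minimal polynomial:
x^2 + 10*x + 14209
Discriminant = (10)^2 - 4*(14209)
= 100 - 56836
= -56736

-56736


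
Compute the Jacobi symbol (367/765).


Compute (367/765) via quadratic reciprocity:
  reciprocity: (367/765) -> +(765/367)
  reduce: (31/367)
  reciprocity: (31/367) -> -(367/31)
  reduce: (26/31)
  pull out 2: (2/31) = +1  (since 31 mod 8 = 7)
  reciprocity: (13/31) -> +(31/13)
  reduce: (5/13)
  reciprocity: (5/13) -> +(13/5)
  reduce: (3/5)
  reciprocity: (3/5) -> +(5/3)
  reduce: (2/3)
  pull out 2: (2/3) = -1  (since 3 mod 8 = 3)
  (1/3) = 1
Product of signs = 1

1


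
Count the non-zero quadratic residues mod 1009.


For prime p, the number of non-zero quadratic residues is (p-1)/2.
= (1009-1)/2
= 504

504


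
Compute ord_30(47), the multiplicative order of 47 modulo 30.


We want ord_30(47), the smallest k >= 1 with 47^k = 1 mod 30.
n = 30 = 2 * 3 * 5, phi(30) = 8; the order divides phi(n).
Divisors of 8: 1, 2, 4, 8
Repeated squaring mod 30: 47^1 = 17, 47^2 = 19, 47^4 = 1, 47^8 = 1
Test divisors in increasing order:
  k=1: 47^1 = 17 mod 30
  k=2: 47^2 = 19 mod 30
  k=4: 47^4 = 1 mod 30  <- first divisor giving 1
Order = 4

4


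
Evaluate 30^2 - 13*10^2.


x^2 - d*y^2
= 30^2 - 13*10^2
= 900 - 1300
= -400

-400


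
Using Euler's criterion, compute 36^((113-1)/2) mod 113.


p = 113 is prime and the exponent is (p-1)/2 = 56, so by Euler's criterion 36^56 = (36/113) = +1 or -1 mod 113.
Compute by square-and-multiply:
  56 = 32 + 16 + 8 (binary 111000)
  Repeated squaring mod 113: 36^1 = 36, 36^2 = 53, 36^4 = 97, 36^8 = 30, 36^16 = 109, 36^32 = 16
  36^56 = 36^32 * 36^16 * 36^8 = 16 * 109 * 30 mod 113
    16 * 109 = 1744 = 49 mod 113
    49 * 30 = 1470 = 1 mod 113
  36^56 = 1 mod 113
Result 1: 36 is a quadratic residue mod 113.
36^56 mod 113 = 1

1


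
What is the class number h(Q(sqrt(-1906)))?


K = Q(sqrt(-1906)). d mod 4 = 2, so D = disc(K) = 4d = -7624
h(K) equals the number of primitive reduced positive-definite forms (a, b, c) = a*x^2 + b*x*y + c*y^2 with b^2 - 4ac = D,
where reduced means |b| <= a <= c, with b >= 0 whenever |b| = a or a = c, and primitive means gcd(a, b, c) = 1.
Reduced forces 3a^2 <= |D| = 7624, so 1 <= a <= 50; b must have the parity of D, and c = (b^2 - D)/(4a) must be an integer >= a.
Enumerate a = 1..50, b in [-a, a]:
  a=1: (1, 0, 1906)  [1]
  a=2: (2, 0, 953)  [1]
  a=3..4: none
  a=5: (5, -4, 382), (5, 4, 382)  [2]
  a=6..9: none
  a=10: (10, -4, 191), (10, 4, 191)  [2]
  a=11..16: none
  a=17: (17, -14, 115), (17, 14, 115)  [2]
  a=18..22: none
  a=23: (23, -14, 85), (23, 14, 85)  [2]
  a=24: none
  a=25: (25, -24, 82), (25, 24, 82)  [2]
  a=26..30: none
  a=31: (31, -8, 62), (31, 8, 62)  [2]
  a=32..33: none
  a=34: (34, -20, 59), (34, 20, 59)  [2]
  a=35..40: none
  a=41: (41, -24, 50), (41, 24, 50)  [2]
  a=42..45: none
  a=46: (46, -32, 47), (46, 32, 47)  [2]
  a=47..50: none
Total reduced forms: 1 + 1 + 2 + 2 + 2 + 2 + 2 + 2 + 2 + 2 + 2 = 20
h = 20

20


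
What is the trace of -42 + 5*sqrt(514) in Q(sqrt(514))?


Tr(a + b*sqrt(d)) = (a + b*sqrt(d)) + (a - b*sqrt(d)) = 2a
= 2 * (-42)
= -84

-84


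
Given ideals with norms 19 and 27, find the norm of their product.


N(IJ) = N(I) * N(J)
= 19 * 27
= 513

513


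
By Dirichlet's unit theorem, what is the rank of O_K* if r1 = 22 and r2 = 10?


By Dirichlet's unit theorem:
rank = r1 + r2 - 1
= 22 + 10 - 1
= 31

31


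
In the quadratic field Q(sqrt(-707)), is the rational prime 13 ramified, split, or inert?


K = Q(sqrt(-707)). Since d mod 4 = 1, disc(K) = -707.
Check p | disc: -707 mod 13 = 8.
p does not divide disc. Compute Legendre symbol (d/p):
8^((13-1)/2) mod 13 = -1
(d/p) = -1, so p is inert: (p) stays prime with e=1, f=2, g=1.
Therefore p is inert.

inert


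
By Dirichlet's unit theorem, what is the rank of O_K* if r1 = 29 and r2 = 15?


By Dirichlet's unit theorem:
rank = r1 + r2 - 1
= 29 + 15 - 1
= 43

43


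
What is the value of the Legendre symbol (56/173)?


p = 173 is prime, so compute (56/173) with the reciprocity algorithm (Jacobi-symbol steps: pull out 2s via (2/n), flip via reciprocity, reduce):
  pull out 2: (2/173) = -1  (since 173 mod 8 = 5)
  pull out 2: (2/173) = -1  (since 173 mod 8 = 5)
  pull out 2: (2/173) = -1  (since 173 mod 8 = 5)
  reciprocity: (7/173) -> +(173/7)
  reduce: (5/7)
  reciprocity: (5/7) -> +(7/5)
  reduce: (2/5)
  pull out 2: (2/5) = -1  (since 5 mod 8 = 5)
  (1/5) = 1
Product of signs = 1
(56/173) = 1

1


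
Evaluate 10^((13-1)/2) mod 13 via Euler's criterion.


p = 13 is prime and the exponent is (p-1)/2 = 6, so by Euler's criterion 10^6 = (10/13) = +1 or -1 mod 13.
Compute by square-and-multiply:
  6 = 4 + 2 (binary 110)
  Repeated squaring mod 13: 10^1 = 10, 10^2 = 9, 10^4 = 3
  10^6 = 10^4 * 10^2 = 3 * 9 mod 13
    3 * 9 = 27 = 1 mod 13
  10^6 = 1 mod 13
Result 1: 10 is a quadratic residue mod 13.
10^6 mod 13 = 1

1


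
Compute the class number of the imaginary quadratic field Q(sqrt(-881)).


K = Q(sqrt(-881)). d mod 4 = 3, so D = disc(K) = 4d = -3524
h(K) equals the number of primitive reduced positive-definite forms (a, b, c) = a*x^2 + b*x*y + c*y^2 with b^2 - 4ac = D,
where reduced means |b| <= a <= c, with b >= 0 whenever |b| = a or a = c, and primitive means gcd(a, b, c) = 1.
Reduced forces 3a^2 <= |D| = 3524, so 1 <= a <= 34; b must have the parity of D, and c = (b^2 - D)/(4a) must be an integer >= a.
Enumerate a = 1..34, b in [-a, a]:
  a=1: (1, 0, 881)  [1]
  a=2: (2, 2, 441)  [1]
  a=3: (3, -2, 294), (3, 2, 294)  [2]
  a=4: none
  a=5: (5, -4, 177), (5, 4, 177)  [2]
  a=6: (6, -2, 147), (6, 2, 147)  [2]
  a=7: (7, -2, 126), (7, 2, 126)  [2]
  a=8: none
  a=9: (9, -2, 98), (9, 2, 98)  [2]
  a=10: (10, -6, 89), (10, 6, 89)  [2]
  a=11..12: none
  a=13: (13, -8, 69), (13, 8, 69)  [2]
  a=14: (14, -2, 63), (14, 2, 63)  [2]
  a=15: (15, -14, 62), (15, -4, 59), (15, 4, 59), (15, 14, 62)  [4]
  a=16..17: none
  a=18: (18, -2, 49), (18, 2, 49)  [2]
  a=19..20: none
  a=21: (21, -16, 45), (21, -2, 42), (21, 2, 42), (21, 16, 45)  [4]
  a=22: none
  a=23: (23, -8, 39), (23, 8, 39)  [2]
  a=24: none
  a=25: (25, -24, 41), (25, 24, 41)  [2]
  a=26: (26, -18, 37), (26, 18, 37)  [2]
  a=27: (27, -16, 35), (27, 16, 35)  [2]
  a=28..29: none
  a=30: (30, -26, 35), (30, -14, 31), (30, 14, 31), (30, 26, 35)  [4]
  a=31..34: none
Total reduced forms: 1 + 1 + 2 + 2 + 2 + 2 + 2 + 2 + 2 + 2 + 4 + 2 + 4 + 2 + 2 + 2 + 2 + 4 = 40
h = 40

40


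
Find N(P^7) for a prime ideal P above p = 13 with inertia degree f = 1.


N(P^a) = p^(a*f)
= 13^(7*1)
= 13^7
= 62748517

62748517


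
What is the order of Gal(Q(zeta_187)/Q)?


|Gal(Q(zeta_187)/Q)| = phi(187)
= 160

160


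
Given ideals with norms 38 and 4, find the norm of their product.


N(IJ) = N(I) * N(J)
= 38 * 4
= 152

152


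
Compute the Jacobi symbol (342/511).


Compute (342/511) via quadratic reciprocity:
  pull out 2: (2/511) = +1  (since 511 mod 8 = 7)
  reciprocity: (171/511) -> -(511/171)
  reduce: (169/171)
  reciprocity: (169/171) -> +(171/169)
  reduce: (2/169)
  pull out 2: (2/169) = +1  (since 169 mod 8 = 1)
  (1/169) = 1
Product of signs = -1

-1


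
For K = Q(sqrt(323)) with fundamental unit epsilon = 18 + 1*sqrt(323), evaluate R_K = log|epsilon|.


epsilon = 18 + 1*sqrt(323)
= 35.9722
R = ln(35.9722)
= 3.5827

3.5827


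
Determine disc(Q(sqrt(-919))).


For K = Q(sqrt(d)) with d squarefree: disc(K) = d if d = 1 mod 4, and disc(K) = 4d if d = 2 or 3 mod 4.
Here d = -919, and d mod 4 = 1.
d = 1 mod 4 (O_K = Z[(1+sqrt(d))/2]), so disc(K) = d = -919

-919


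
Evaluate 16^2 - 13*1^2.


x^2 - d*y^2
= 16^2 - 13*1^2
= 256 - 13
= 243

243


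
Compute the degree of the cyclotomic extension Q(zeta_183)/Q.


The degree equals Euler's totient phi(183).
183 = 3 * 61
phi(183) = 120

120


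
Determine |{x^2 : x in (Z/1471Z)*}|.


For prime p, the number of non-zero quadratic residues is (p-1)/2.
= (1471-1)/2
= 735

735


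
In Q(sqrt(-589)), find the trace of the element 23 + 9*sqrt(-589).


Tr(a + b*sqrt(d)) = (a + b*sqrt(d)) + (a - b*sqrt(d)) = 2a
= 2 * (23)
= 46

46


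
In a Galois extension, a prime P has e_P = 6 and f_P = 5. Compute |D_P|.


|D_P| = e * f
= 6 * 5
= 30

30


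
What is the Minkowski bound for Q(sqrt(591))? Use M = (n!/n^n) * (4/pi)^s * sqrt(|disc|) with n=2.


d = 591, d mod 4 = 3, so disc(K) = 4d = 2364; |disc(K)| = 2364
Real quadratic field, so n = 2, s = r2 = 0, r1 = 2
M = (n!/n^n) * (4/pi)^s * sqrt(|disc(K)|) = (2!/2^2) * (4/pi)^0 * sqrt(2364)
= 0.5 * 1.000000 * 48.620983
= 24.3105

24.3105


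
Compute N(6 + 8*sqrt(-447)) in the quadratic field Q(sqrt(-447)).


N(a + b*sqrt(d)) = a^2 - d*b^2
= (6)^2 - (-447)*(8)^2
= 36 + 28608
= 28644

28644


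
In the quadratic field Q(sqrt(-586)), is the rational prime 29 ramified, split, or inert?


K = Q(sqrt(-586)). Since d mod 4 = 2, disc(K) = -2344.
Check p | disc: -2344 mod 29 = 5.
p does not divide disc. Compute Legendre symbol (d/p):
23^((29-1)/2) mod 29 = 1
(d/p) = 1, so p splits: (p) = P*P' with e=1, f=1, g=2.
Therefore p is split.

split


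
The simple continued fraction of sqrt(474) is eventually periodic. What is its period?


Run the CF algorithm for sqrt(474).
a_0 = floor(sqrt(474)) = 21; set m_0=0, q_0=1.
Recurrence: m' = q*a - m,  q' = (d - m'^2)/q,  a' = floor((a_0 + m')/q').
  step 1: m=21, q=33, a=1
  step 2: m=12, q=10, a=3
  step 3: m=18, q=15, a=2
  step 4: m=12, q=22, a=1
  step 5: m=10, q=17, a=1
  step 6: m=7, q=25, a=1
  step 7: m=18, q=6, a=6
  step 8: m=18, q=25, a=1
  step 9: m=7, q=17, a=1
  step 10: m=10, q=22, a=1
  step 11: m=12, q=15, a=2
  step 12: m=18, q=10, a=3
  step 13: m=12, q=33, a=1
  step 14: m=21, q=1, a=42
a_14 = 2*a_0 = 42, so the period closes here.
sqrt(474) = [21; 1, 3, 2, 1, 1, 1, 6, 1, 1, 1, 2, 3, 1, 42]
Period length = 14

14


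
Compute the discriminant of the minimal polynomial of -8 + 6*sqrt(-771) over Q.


The element -8 + 6*sqrt(-771) has minimal polynomial:
x^2 + 16*x + 27820
Discriminant = (16)^2 - 4*(27820)
= 256 - 111280
= -111024

-111024


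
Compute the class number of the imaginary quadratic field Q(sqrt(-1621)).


K = Q(sqrt(-1621)). d mod 4 = 3, so D = disc(K) = 4d = -6484
h(K) equals the number of primitive reduced positive-definite forms (a, b, c) = a*x^2 + b*x*y + c*y^2 with b^2 - 4ac = D,
where reduced means |b| <= a <= c, with b >= 0 whenever |b| = a or a = c, and primitive means gcd(a, b, c) = 1.
Reduced forces 3a^2 <= |D| = 6484, so 1 <= a <= 46; b must have the parity of D, and c = (b^2 - D)/(4a) must be an integer >= a.
Enumerate a = 1..46, b in [-a, a]:
  a=1: (1, 0, 1621)  [1]
  a=2: (2, 2, 811)  [1]
  a=3..4: none
  a=5: (5, -4, 325), (5, 4, 325)  [2]
  a=6..9: none
  a=10: (10, -6, 163), (10, 6, 163)  [2]
  a=11..12: none
  a=13: (13, -4, 125), (13, 4, 125)  [2]
  a=14..22: none
  a=23: (23, -18, 74), (23, 18, 74)  [2]
  a=24: none
  a=25: (25, -4, 65), (25, 4, 65)  [2]
  a=26: (26, -22, 67), (26, 22, 67)  [2]
  a=27..36: none
  a=37: (37, -18, 46), (37, 18, 46)  [2]
  a=38..42: none
  a=43: (43, -40, 47), (43, 40, 47)  [2]
  a=44..46: none
Total reduced forms: 1 + 1 + 2 + 2 + 2 + 2 + 2 + 2 + 2 + 2 = 18
h = 18

18


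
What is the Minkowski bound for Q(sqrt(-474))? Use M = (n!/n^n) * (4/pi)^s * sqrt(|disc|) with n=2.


d = -474, d mod 4 = 2, so disc(K) = 4d = -1896; |disc(K)| = 1896
Imaginary quadratic field, so n = 2, s = r2 = 1, r1 = 0
M = (n!/n^n) * (4/pi)^s * sqrt(|disc(K)|) = (2!/2^2) * (4/pi)^1 * sqrt(1896)
= 0.5 * 1.273240 * 43.543082
= 27.7204

27.7204


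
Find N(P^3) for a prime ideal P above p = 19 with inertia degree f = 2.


N(P^a) = p^(a*f)
= 19^(3*2)
= 19^6
= 47045881

47045881


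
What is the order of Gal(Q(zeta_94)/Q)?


|Gal(Q(zeta_94)/Q)| = phi(94)
= 46

46


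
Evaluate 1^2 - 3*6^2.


x^2 - d*y^2
= 1^2 - 3*6^2
= 1 - 108
= -107

-107


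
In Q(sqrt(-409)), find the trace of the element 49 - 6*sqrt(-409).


Tr(a + b*sqrt(d)) = (a + b*sqrt(d)) + (a - b*sqrt(d)) = 2a
= 2 * (49)
= 98

98


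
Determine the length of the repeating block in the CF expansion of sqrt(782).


Run the CF algorithm for sqrt(782).
a_0 = floor(sqrt(782)) = 27; set m_0=0, q_0=1.
Recurrence: m' = q*a - m,  q' = (d - m'^2)/q,  a' = floor((a_0 + m')/q').
  step 1: m=27, q=53, a=1
  step 2: m=26, q=2, a=26
  step 3: m=26, q=53, a=1
  step 4: m=27, q=1, a=54
a_4 = 2*a_0 = 54, so the period closes here.
sqrt(782) = [27; 1, 26, 1, 54]
Period length = 4

4


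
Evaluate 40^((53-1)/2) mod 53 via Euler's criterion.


p = 53 is prime and the exponent is (p-1)/2 = 26, so by Euler's criterion 40^26 = (40/53) = +1 or -1 mod 53.
Compute by square-and-multiply:
  26 = 16 + 8 + 2 (binary 11010)
  Repeated squaring mod 53: 40^1 = 40, 40^2 = 10, 40^4 = 47, 40^8 = 36, 40^16 = 24
  40^26 = 40^16 * 40^8 * 40^2 = 24 * 36 * 10 mod 53
    24 * 36 = 864 = 16 mod 53
    16 * 10 = 160 = 1 mod 53
  40^26 = 1 mod 53
Result 1: 40 is a quadratic residue mod 53.
40^26 mod 53 = 1

1
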